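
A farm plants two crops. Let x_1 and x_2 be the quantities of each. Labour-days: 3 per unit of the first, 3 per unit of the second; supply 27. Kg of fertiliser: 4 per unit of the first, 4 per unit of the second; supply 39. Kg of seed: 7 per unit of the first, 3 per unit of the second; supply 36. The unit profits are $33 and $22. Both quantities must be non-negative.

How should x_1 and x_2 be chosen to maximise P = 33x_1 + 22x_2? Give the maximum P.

x_1 = 9/4, x_2 = 27/4, maximum P = 891/4

Extreme points and P = 33x_1 + 22x_2:
  (0, 0) → P = 0
  (0, 9) → P = 198
  (36/7, 0) → P = 1188/7
  (9/4, 27/4) → P = 891/4

The optimum lies where 3x_1 + 3x_2 = 27 and 7x_1 + 3x_2 = 36.
Solving simultaneously gives x_1 = 9/4, x_2 = 27/4.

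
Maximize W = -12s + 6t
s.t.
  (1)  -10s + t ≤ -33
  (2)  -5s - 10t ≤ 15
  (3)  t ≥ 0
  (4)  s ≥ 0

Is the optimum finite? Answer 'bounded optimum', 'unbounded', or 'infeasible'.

From the feasible point (33/10, 0), moving in the direction (1, 10) keeps every constraint satisfied while W increases without bound.

unbounded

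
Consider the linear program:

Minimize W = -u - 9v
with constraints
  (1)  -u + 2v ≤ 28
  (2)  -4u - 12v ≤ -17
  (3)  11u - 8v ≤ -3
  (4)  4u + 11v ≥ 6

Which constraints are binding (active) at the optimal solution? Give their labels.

Extreme points and W = -u - 9v:
  (-151/10, 129/20) → W = -859/20
  (109/7, 305/14) → W = -2963/14
  (25/41, 199/164) → W = -1891/164

The minimum is at (109/7, 305/14). Substituting into each constraint, equality holds for (1) and (3); the remaining constraints have slack.

(1) and (3)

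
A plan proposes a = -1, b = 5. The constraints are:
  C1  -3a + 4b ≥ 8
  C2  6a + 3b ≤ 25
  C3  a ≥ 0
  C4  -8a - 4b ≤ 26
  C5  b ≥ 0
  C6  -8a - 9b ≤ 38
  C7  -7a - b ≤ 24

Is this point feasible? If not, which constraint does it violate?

not feasible — violates C3

Constraint C3: a = -1, which is not ≥ 0. All other constraints are satisfied.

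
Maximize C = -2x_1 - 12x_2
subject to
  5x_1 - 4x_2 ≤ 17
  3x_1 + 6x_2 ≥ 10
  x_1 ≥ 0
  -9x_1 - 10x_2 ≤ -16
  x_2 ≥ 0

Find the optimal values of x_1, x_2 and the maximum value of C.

x_1 = 10/3, x_2 = 0, maximum C = -20/3

Feasible corners and C = -2x_1 - 12x_2:
  (17/5, 0) → C = -34/5
  (0, 5/3) → C = -20
  (10/3, 0) → C = -20/3
The feasible region is unbounded (it extends along (0, 1), (4, 5)), but C strictly decreases along every unbounded feasible direction, so there is no improving ray and the maximum is attained at a vertex.

At the optimal vertex, 3x_1 + 6x_2 = 10 and x_2 = 0.
Solving simultaneously gives x_1 = 10/3, x_2 = 0.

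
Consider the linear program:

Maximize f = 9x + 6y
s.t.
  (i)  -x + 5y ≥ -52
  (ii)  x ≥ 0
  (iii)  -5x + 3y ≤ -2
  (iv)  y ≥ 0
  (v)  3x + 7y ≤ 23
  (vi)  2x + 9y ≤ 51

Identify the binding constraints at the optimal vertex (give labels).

(iv) and (v)

Extreme points and f = 9x + 6y:
  (2/5, 0) → f = 18/5
  (83/44, 109/44) → f = 1401/44
  (23/3, 0) → f = 69

The maximum is at (23/3, 0). Substituting into each constraint, equality holds for (iv) and (v); the remaining constraints have slack.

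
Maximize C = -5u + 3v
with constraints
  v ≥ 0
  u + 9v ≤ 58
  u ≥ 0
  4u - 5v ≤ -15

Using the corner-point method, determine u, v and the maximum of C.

u = 0, v = 58/9, maximum C = 58/3

Corner points and C = -5u + 3v:
  (0, 58/9) → C = 58/3
  (155/41, 247/41) → C = -34/41
  (0, 3) → C = 9

The optimum lies where u + 9v = 58 and u = 0.
Solving simultaneously gives u = 0, v = 58/9.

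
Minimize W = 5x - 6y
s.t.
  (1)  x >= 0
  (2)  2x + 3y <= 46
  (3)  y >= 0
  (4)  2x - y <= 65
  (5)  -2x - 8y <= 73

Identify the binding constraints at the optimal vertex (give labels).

(1) and (2)

Extreme points and W = 5x - 6y:
  (0, 46/3) → W = -92
  (0, 0) → W = 0
  (23, 0) → W = 115

The minimum is at (0, 46/3). Substituting into each constraint, equality holds for (1) and (2); the remaining constraints have slack.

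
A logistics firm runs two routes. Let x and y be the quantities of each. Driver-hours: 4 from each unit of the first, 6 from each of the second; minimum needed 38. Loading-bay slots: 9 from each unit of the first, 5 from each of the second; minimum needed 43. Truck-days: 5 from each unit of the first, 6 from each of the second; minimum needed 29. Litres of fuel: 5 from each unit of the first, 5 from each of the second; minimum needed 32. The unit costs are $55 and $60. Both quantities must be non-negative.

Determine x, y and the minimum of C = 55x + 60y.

x = 2, y = 5, minimum C = 410

Feasible corners and C = 55x + 60y:
  (0, 43/5) → C = 516
  (19/2, 0) → C = 1045/2
  (2, 5) → C = 410
The feasible region is unbounded (it extends along (0, 1), (1, 0)), but C strictly increases along every unbounded feasible direction, so there is no improving ray and the minimum is attained at a vertex.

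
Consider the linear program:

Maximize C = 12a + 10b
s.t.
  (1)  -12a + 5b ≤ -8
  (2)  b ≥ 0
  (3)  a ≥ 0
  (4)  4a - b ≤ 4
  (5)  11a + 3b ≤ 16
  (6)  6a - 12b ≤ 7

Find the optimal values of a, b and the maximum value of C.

a = 8/7, b = 8/7, maximum C = 176/7

Extreme points and C = 12a + 10b:
  (2/3, 0) → C = 8
  (8/7, 8/7) → C = 176/7
  (1, 0) → C = 12
  (28/23, 20/23) → C = 536/23

The optimum lies where -12a + 5b = -8 and 11a + 3b = 16.
Solving simultaneously gives a = 8/7, b = 8/7.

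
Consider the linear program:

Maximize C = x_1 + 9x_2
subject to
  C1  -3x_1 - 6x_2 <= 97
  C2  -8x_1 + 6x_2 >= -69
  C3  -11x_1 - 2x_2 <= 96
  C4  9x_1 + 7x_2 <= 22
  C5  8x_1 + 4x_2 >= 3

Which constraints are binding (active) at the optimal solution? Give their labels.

Vertices and C = x_1 + 9x_2:
  (123/22, -89/22) → C = -339/11
  (147/40, -33/5) → C = -2229/40
  (-67/20, 149/20) → C = 637/10

The maximum is at (-67/20, 149/20). Substituting into each constraint, equality holds for C4 and C5; the remaining constraints have slack.

C4 and C5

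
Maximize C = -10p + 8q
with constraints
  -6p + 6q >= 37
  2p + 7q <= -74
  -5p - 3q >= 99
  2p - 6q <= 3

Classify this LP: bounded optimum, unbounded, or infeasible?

From the feasible point (-423/26, -77/13), moving in the direction (-7, 2) keeps every constraint satisfied while C increases without bound.

unbounded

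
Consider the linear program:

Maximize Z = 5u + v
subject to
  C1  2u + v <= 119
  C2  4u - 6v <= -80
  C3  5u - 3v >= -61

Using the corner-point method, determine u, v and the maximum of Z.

Feasible corners and Z = 5u + v:
  (317/8, 159/4) → Z = 1903/8
  (296/11, 717/11) → Z = 2197/11
  (-7, 26/3) → Z = -79/3

u = 317/8, v = 159/4, maximum Z = 1903/8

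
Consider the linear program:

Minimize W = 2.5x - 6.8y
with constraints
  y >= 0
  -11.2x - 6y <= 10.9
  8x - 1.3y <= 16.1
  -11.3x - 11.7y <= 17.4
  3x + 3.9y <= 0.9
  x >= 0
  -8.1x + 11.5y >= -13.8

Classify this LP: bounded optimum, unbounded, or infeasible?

Corner points and W = 2.5x - 6.8y:
  (0.3, 0) → W = 0.75
  (0, 0) → W = 0
  (0, 3/13) → W = -102/65
The feasible region has finitely many vertices and no improving ray; the minimum is -102/65 at (0, 3/13).

bounded optimum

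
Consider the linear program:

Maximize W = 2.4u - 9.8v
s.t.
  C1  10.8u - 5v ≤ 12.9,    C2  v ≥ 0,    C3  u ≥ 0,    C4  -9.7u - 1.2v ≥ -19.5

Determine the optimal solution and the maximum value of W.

Vertices and W = 2.4u - 9.8v:
  (43/36, 0) → W = 43/15
  (807/439, 1221/878) → W = -40461/4390
  (0, 0) → W = 0
  (0, 65/4) → W = -637/4

u = 43/36, v = 0, maximum W = 43/15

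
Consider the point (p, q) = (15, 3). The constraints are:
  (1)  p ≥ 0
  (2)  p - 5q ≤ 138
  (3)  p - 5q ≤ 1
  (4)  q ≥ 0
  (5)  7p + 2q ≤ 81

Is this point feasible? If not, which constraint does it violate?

Constraint (5): 7p + 2q = 111, which is not ≤ 81. All other constraints are satisfied.

not feasible — violates (5)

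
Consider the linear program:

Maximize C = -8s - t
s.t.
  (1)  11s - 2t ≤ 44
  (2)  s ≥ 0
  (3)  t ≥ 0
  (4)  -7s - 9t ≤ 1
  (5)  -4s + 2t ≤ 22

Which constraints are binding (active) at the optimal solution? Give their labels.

(2) and (3)

Vertices and C = -8s - t:
  (4, 0) → C = -32
  (66/7, 209/7) → C = -737/7
  (0, 0) → C = 0
  (0, 11) → C = -11

The maximum is at (0, 0). Substituting into each constraint, equality holds for (2) and (3); the remaining constraints have slack.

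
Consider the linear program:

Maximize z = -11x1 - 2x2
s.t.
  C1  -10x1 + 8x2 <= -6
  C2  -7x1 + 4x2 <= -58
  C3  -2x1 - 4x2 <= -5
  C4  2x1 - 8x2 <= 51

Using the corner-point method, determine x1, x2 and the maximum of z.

x1 = 7, x2 = -9/4, maximum z = -145/2

The feasible region is unbounded (it extends along (4, 5), (4, 1)), but z strictly decreases along every unbounded feasible direction, so there is no improving ray and the maximum is attained at a vertex.

The binding constraints are -7x1 + 4x2 = -58 and -2x1 - 4x2 = -5.
Solving simultaneously gives x1 = 7, x2 = -9/4.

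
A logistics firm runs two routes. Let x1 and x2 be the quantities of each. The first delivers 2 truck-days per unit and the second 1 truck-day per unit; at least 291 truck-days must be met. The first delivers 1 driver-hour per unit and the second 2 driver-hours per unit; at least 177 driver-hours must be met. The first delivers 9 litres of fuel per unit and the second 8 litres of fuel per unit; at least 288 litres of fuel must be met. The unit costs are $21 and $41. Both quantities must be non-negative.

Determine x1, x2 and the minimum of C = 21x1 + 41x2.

Vertices and C = 21x1 + 41x2:
  (0, 291) → C = 11931
  (177, 0) → C = 3717
  (135, 21) → C = 3696
The feasible region is unbounded (it extends along (0, 1), (1, 0)), but C strictly increases along every unbounded feasible direction, so there is no improving ray and the minimum is attained at a vertex.

x1 = 135, x2 = 21, minimum C = 3696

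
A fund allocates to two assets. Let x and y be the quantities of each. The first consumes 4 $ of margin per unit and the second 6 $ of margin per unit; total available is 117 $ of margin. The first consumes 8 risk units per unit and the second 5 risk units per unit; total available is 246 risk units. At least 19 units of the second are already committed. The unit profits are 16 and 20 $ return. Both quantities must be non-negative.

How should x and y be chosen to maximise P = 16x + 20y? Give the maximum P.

Feasible corners and P = 16x + 20y:
  (0, 39/2) → P = 390
  (0, 19) → P = 380
  (3/4, 19) → P = 392

The binding constraints are 4x + 6y = 117 and y = 19.
Solving simultaneously gives x = 3/4, y = 19.

x = 3/4, y = 19, maximum P = 392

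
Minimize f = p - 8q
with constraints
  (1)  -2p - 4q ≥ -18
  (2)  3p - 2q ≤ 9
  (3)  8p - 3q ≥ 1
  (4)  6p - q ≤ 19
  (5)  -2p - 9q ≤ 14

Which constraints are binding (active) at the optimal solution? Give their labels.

Extreme points and f = p - 8q:
  (29/19, 71/19) → f = -539/19
  (47/13, 35/13) → f = -233/13
  (29/9, 1/3) → f = 5/9
  (53/31, -60/31) → f = 533/31
  (-11/26, -19/13) → f = 293/26

The minimum is at (29/19, 71/19). Substituting into each constraint, equality holds for (1) and (3); the remaining constraints have slack.

(1) and (3)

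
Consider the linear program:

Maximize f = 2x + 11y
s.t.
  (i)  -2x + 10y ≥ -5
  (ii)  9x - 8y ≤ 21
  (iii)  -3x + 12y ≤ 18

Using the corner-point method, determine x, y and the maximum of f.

x = 33/7, y = 75/28, maximum f = 1089/28

Extreme points and f = 2x + 11y:
  (85/37, -3/74) → f = 307/74
  (-40, -17/2) → f = -347/2
  (33/7, 75/28) → f = 1089/28

The optimum lies where 9x - 8y = 21 and -3x + 12y = 18.
Solving simultaneously gives x = 33/7, y = 75/28.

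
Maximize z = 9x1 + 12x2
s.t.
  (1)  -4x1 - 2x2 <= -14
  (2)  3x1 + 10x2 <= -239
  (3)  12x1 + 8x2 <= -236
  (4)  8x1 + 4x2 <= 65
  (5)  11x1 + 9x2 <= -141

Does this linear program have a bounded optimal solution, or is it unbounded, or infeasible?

Extreme points and z = 9x1 + 12x2:
  (73, -139) → z = -1011
  (183/2, -667/4) → z = -2355/2
The feasible region has finitely many vertices and no improving ray; the maximum is -1011 at (73, -139).

bounded optimum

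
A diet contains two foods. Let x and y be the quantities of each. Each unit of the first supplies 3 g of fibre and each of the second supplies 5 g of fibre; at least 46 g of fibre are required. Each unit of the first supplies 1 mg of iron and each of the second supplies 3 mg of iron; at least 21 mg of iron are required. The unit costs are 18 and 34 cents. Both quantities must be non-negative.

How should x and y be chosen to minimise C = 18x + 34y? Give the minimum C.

x = 33/4, y = 17/4, minimum C = 293

The feasible region is unbounded (it extends along (0, 1), (1, 0)), but C strictly increases along every unbounded feasible direction, so there is no improving ray and the minimum is attained at a vertex.

The optimum lies where 3x + 5y = 46 and x + 3y = 21.
Solving simultaneously gives x = 33/4, y = 17/4.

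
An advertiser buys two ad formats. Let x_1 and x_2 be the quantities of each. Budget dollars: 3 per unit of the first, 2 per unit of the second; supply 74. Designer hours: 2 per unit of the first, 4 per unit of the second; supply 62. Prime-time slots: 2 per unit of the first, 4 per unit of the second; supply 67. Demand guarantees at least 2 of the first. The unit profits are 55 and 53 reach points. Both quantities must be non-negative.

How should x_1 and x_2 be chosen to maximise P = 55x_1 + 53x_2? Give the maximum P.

Corner points and P = 55x_1 + 53x_2:
  (74/3, 0) → P = 4070/3
  (2, 0) → P = 110
  (43/2, 19/4) → P = 5737/4
  (2, 29/2) → P = 1757/2

The optimum lies where 3x_1 + 2x_2 = 74 and 2x_1 + 4x_2 = 62.
Solving simultaneously gives x_1 = 43/2, x_2 = 19/4.

x_1 = 43/2, x_2 = 19/4, maximum P = 5737/4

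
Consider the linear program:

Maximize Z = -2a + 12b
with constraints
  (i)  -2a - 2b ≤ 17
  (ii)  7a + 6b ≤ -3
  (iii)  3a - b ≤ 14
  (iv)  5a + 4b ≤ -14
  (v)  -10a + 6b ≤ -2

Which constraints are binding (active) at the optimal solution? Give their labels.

Vertices and Z = -2a + 12b:
  (11/8, -79/8) → Z = -485/4
  (-49/16, -87/16) → Z = -473/8
  (42/17, -112/17) → Z = -84
  (-38/35, -15/7) → Z = -824/35

The maximum is at (-38/35, -15/7). Substituting into each constraint, equality holds for (iv) and (v); the remaining constraints have slack.

(iv) and (v)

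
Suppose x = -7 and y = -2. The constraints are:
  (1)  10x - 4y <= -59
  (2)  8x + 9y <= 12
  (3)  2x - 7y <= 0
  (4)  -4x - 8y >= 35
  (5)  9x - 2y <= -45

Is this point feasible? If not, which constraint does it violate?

feasible

(1): -62 ≤ -59 ✓
(2): -74 ≤ 12 ✓
(3): 0 ≤ 0 ✓
(4): 44 ≥ 35 ✓
(5): -59 ≤ -45 ✓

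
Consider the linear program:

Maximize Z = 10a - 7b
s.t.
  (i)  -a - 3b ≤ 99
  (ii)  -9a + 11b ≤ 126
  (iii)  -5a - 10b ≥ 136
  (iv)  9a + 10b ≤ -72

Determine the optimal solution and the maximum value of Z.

a = 774/17, b = -819/17, maximum Z = 13473/17

Feasible corners and Z = 10a - 7b:
  (-1467/38, -765/38) → Z = -9315/38
  (774/17, -819/17) → Z = 13473/17
  (-2756/145, -594/145) → Z = -23402/145
  (16, -108/5) → Z = 1556/5

The binding constraints are -a - 3b = 99 and 9a + 10b = -72.
Solving simultaneously gives a = 774/17, b = -819/17.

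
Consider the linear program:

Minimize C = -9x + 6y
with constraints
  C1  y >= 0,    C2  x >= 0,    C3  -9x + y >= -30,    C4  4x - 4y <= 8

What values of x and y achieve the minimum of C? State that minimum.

x = 7/2, y = 3/2, minimum C = -45/2

The feasible region is unbounded (it extends along (0, 1), (1, 9)), but C strictly increases along every unbounded feasible direction, so there is no improving ray and the minimum is attained at a vertex.

The optimum lies where -9x + y = -30 and 4x - 4y = 8.
Solving simultaneously gives x = 7/2, y = 3/2.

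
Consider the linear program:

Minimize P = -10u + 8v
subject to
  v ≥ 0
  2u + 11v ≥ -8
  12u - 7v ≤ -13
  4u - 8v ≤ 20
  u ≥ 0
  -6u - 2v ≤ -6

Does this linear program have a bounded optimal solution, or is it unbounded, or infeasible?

bounded optimum

Vertices and P = -10u + 8v:
  (8/33, 25/11) → P = 520/33
  (0, 3) → P = 24
The feasible region has finitely many vertices and no improving ray; the minimum is 520/33 at (8/33, 25/11).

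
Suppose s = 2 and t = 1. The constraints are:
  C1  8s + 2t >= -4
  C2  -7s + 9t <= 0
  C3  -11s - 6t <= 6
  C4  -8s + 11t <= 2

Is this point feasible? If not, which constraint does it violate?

C1: 18 ≥ -4 ✓
C2: -5 ≤ 0 ✓
C3: -28 ≤ 6 ✓
C4: -5 ≤ 2 ✓

feasible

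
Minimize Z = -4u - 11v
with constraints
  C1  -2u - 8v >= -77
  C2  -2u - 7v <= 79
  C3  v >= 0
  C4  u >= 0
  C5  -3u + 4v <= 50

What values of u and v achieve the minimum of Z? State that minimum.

u = 77/2, v = 0, minimum Z = -154

At the optimal vertex, -2u - 8v = -77 and v = 0.
Solving simultaneously gives u = 77/2, v = 0.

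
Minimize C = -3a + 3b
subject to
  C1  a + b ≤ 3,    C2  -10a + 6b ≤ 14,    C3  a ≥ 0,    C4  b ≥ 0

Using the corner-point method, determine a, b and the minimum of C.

a = 3, b = 0, minimum C = -9

Vertices and C = -3a + 3b:
  (1/4, 11/4) → C = 15/2
  (3, 0) → C = -9
  (0, 7/3) → C = 7
  (0, 0) → C = 0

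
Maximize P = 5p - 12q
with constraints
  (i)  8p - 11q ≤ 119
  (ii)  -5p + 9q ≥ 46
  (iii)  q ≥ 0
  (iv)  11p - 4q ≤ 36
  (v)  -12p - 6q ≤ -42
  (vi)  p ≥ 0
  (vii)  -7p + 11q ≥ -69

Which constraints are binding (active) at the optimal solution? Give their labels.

Corner points and P = 5p - 12q:
  (508/79, 686/79) → P = -5692/79
  (17/23, 127/23) → P = -1439/23
  (0, 7) → P = -84
The feasible region is unbounded (it extends along (0, 1), (4, 11)), but P strictly decreases along every unbounded feasible direction, so there is no improving ray and the maximum is attained at a vertex.

The maximum is at (17/23, 127/23). Substituting into each constraint, equality holds for (ii) and (v); the remaining constraints have slack.

(ii) and (v)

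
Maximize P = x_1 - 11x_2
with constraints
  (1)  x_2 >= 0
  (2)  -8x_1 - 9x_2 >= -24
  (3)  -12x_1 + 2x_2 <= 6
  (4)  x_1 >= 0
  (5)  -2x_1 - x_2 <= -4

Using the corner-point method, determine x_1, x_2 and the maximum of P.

x_1 = 3, x_2 = 0, maximum P = 3

Extreme points and P = x_1 - 11x_2:
  (3, 0) → P = 3
  (2, 0) → P = 2
  (6/5, 8/5) → P = -82/5

The optimum lies where x_2 = 0 and -8x_1 - 9x_2 = -24.
Solving simultaneously gives x_1 = 3, x_2 = 0.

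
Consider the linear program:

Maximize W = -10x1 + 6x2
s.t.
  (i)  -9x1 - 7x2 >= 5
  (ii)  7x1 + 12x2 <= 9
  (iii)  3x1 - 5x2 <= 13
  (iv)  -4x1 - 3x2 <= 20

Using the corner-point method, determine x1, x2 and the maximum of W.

Corner points and W = -10x1 + 6x2:
  (-123/59, 116/59) → W = 1926/59
  (1, -2) → W = -22
  (-89/9, 176/27) → W = 138
  (-61/29, -112/29) → W = -62/29

x1 = -89/9, x2 = 176/27, maximum W = 138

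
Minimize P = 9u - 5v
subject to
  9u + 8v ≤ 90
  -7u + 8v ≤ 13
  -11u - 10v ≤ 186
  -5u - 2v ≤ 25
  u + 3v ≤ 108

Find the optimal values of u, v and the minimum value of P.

Corner points and P = 9u - 5v:
  (77/16, 747/128) → P = 1809/128
  (1194, -1332) → P = 17406
  (-113/27, -55/27) → P = -742/27
  (61/14, -655/28) → P = 4373/28

The optimum lies where -7u + 8v = 13 and -5u - 2v = 25.
Solving simultaneously gives u = -113/27, v = -55/27.

u = -113/27, v = -55/27, minimum P = -742/27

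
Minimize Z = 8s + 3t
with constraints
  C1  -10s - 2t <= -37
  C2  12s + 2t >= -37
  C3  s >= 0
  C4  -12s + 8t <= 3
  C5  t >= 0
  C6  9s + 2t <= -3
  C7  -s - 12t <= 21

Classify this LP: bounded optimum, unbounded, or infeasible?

The boundaries -10s - 2t = -37 and -12s + 8t = 3 meet at (145/52, 237/52), but that point violates 9s + 2t ≤ -3. Every candidate vertex is excluded by some other constraint, so the feasible region is empty.

infeasible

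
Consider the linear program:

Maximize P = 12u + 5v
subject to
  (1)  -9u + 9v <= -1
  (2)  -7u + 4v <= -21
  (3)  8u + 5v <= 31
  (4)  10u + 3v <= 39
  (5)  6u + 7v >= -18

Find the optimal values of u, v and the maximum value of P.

Corner points and P = 12u + 5v:
  (229/67, 49/67) → P = 2993/67
  (75/73, -252/73) → P = -360/73
  (51/13, -1/13) → P = 607/13
  (327/52, -207/26) → P = 927/26

The binding constraints are 8u + 5v = 31 and 10u + 3v = 39.
Solving simultaneously gives u = 51/13, v = -1/13.

u = 51/13, v = -1/13, maximum P = 607/13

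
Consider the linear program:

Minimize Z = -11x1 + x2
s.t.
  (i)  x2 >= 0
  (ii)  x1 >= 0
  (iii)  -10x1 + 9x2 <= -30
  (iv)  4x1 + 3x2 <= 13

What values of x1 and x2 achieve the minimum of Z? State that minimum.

x1 = 13/4, x2 = 0, minimum Z = -143/4

The binding constraints are x2 = 0 and 4x1 + 3x2 = 13.
Solving simultaneously gives x1 = 13/4, x2 = 0.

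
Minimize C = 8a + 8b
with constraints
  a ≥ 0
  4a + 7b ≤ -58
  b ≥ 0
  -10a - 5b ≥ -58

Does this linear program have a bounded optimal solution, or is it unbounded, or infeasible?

infeasible

The boundaries a = 0 and 4a + 7b = -58 meet at (0, -58/7), but that point violates b ≥ 0. Every candidate vertex is excluded by some other constraint, so the feasible region is empty.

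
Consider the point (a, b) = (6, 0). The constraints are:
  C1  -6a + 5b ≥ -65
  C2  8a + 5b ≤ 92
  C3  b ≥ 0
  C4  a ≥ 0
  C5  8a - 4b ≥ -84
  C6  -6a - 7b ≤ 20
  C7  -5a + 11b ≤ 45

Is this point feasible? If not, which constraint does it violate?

feasible

C1: -36 ≥ -65 ✓
C2: 48 ≤ 92 ✓
C3: 0 ≥ 0 ✓
C4: 6 ≥ 0 ✓
C5: 48 ≥ -84 ✓
C6: -36 ≤ 20 ✓
C7: -30 ≤ 45 ✓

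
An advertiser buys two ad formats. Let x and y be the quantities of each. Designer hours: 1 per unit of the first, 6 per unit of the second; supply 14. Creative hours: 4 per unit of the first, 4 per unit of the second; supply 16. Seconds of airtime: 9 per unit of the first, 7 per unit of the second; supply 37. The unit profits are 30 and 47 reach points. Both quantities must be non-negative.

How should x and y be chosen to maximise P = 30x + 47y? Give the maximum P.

Extreme points and P = 30x + 47y:
  (0, 0) → P = 0
  (0, 7/3) → P = 329/3
  (4, 0) → P = 120
  (2, 2) → P = 154

x = 2, y = 2, maximum P = 154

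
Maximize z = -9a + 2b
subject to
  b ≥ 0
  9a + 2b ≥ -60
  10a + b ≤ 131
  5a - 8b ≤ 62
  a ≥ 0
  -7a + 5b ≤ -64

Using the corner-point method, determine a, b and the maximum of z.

a = 64/7, b = 0, maximum z = -576/7

Vertices and z = -9a + 2b:
  (62/5, 0) → z = -558/5
  (64/7, 0) → z = -576/7
  (222/17, 7/17) → z = -1984/17
  (719/57, 277/57) → z = -5917/57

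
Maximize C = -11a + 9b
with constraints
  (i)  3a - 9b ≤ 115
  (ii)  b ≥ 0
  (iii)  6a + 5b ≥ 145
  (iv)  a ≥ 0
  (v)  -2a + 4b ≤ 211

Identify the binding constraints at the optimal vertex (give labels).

(iv) and (v)

Corner points and C = -11a + 9b:
  (115/3, 0) → C = -1265/3
  (145/6, 0) → C = -1595/6
  (0, 29) → C = 261
  (0, 211/4) → C = 1899/4
The feasible region is unbounded (it extends along (3, 1), (2, 1)), but C strictly decreases along every unbounded feasible direction, so there is no improving ray and the maximum is attained at a vertex.

The maximum is at (0, 211/4). Substituting into each constraint, equality holds for (iv) and (v); the remaining constraints have slack.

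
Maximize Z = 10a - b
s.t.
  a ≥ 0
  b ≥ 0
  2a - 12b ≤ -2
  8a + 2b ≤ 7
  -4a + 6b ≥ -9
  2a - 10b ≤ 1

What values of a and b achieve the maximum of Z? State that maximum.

Vertices and Z = 10a - b:
  (0, 1/6) → Z = -1/6
  (0, 7/2) → Z = -7/2
  (4/5, 3/10) → Z = 77/10

The optimum lies where 2a - 12b = -2 and 8a + 2b = 7.
Solving simultaneously gives a = 4/5, b = 3/10.

a = 4/5, b = 3/10, maximum Z = 77/10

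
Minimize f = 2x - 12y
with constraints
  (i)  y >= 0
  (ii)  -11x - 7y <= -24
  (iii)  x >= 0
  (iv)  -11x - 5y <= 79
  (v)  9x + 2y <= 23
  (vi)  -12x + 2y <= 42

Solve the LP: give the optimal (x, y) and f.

x = 0, y = 23/2, minimum f = -138

Vertices and f = 2x - 12y:
  (24/11, 0) → f = 48/11
  (23/9, 0) → f = 46/9
  (0, 24/7) → f = -288/7
  (0, 23/2) → f = -138

The binding constraints are x = 0 and 9x + 2y = 23.
Solving simultaneously gives x = 0, y = 23/2.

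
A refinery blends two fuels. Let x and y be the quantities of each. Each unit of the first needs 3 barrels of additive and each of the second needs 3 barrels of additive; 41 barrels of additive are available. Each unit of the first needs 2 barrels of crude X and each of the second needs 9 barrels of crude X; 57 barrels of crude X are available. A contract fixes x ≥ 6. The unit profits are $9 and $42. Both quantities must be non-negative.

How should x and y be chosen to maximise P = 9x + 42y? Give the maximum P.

Feasible corners and P = 9x + 42y:
  (41/3, 0) → P = 123
  (6, 0) → P = 54
  (66/7, 89/21) → P = 1840/7
  (6, 5) → P = 264

At the optimal vertex, 2x + 9y = 57 and x = 6.
Solving simultaneously gives x = 6, y = 5.

x = 6, y = 5, maximum P = 264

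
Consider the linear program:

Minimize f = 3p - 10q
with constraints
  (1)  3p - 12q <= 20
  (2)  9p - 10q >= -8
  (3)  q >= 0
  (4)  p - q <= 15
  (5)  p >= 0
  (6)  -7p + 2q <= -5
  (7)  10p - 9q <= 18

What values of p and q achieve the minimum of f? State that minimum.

Corner points and f = 3p - 10q:
  (33/26, 101/52) → f = -203/13
  (252/19, 242/19) → f = -1664/19
  (5/7, 0) → f = 15/7
  (9/5, 0) → f = 27/5

The optimum lies where 9p - 10q = -8 and 10p - 9q = 18.
Solving simultaneously gives p = 252/19, q = 242/19.

p = 252/19, q = 242/19, minimum f = -1664/19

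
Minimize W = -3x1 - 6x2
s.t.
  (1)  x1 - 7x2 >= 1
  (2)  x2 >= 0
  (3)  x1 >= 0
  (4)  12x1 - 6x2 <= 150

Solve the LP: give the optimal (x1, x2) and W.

The binding constraints are x1 - 7x2 = 1 and 12x1 - 6x2 = 150.
Solving simultaneously gives x1 = 174/13, x2 = 23/13.

x1 = 174/13, x2 = 23/13, minimum W = -660/13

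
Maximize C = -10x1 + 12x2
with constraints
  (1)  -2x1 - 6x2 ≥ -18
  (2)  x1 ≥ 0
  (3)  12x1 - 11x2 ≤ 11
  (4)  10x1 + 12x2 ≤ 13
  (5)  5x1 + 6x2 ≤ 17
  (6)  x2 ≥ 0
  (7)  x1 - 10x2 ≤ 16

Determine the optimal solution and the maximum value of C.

Extreme points and C = -10x1 + 12x2:
  (0, 13/12) → C = 13
  (0, 0) → C = 0
  (275/254, 23/127) → C = -1099/127
  (11/12, 0) → C = -55/6

The optimum lies where x1 = 0 and 10x1 + 12x2 = 13.
Solving simultaneously gives x1 = 0, x2 = 13/12.

x1 = 0, x2 = 13/12, maximum C = 13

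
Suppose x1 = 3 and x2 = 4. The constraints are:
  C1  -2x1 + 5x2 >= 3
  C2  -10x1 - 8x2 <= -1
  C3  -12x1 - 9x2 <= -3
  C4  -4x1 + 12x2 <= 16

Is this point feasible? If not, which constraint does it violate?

Constraint C4: -4x1 + 12x2 = 36, which is not ≤ 16. All other constraints are satisfied.

not feasible — violates C4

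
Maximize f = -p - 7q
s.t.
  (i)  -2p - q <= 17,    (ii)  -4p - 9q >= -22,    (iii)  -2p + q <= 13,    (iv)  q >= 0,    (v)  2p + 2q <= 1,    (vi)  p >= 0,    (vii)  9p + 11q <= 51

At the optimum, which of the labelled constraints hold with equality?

Feasible corners and f = -p - 7q:
  (1/2, 0) → f = -1/2
  (0, 0) → f = 0
  (0, 1/2) → f = -7/2

The maximum is at (0, 0). Substituting into each constraint, equality holds for (iv) and (vi); the remaining constraints have slack.

(iv) and (vi)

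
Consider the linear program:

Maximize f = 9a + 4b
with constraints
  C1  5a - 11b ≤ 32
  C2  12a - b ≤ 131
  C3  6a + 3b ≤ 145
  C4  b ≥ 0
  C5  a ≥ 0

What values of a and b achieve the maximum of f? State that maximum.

a = 269/21, b = 159/7, maximum f = 1443/7

Vertices and f = 9a + 4b:
  (1409/127, 271/127) → f = 13765/127
  (32/5, 0) → f = 288/5
  (269/21, 159/7) → f = 1443/7
  (0, 145/3) → f = 580/3
  (0, 0) → f = 0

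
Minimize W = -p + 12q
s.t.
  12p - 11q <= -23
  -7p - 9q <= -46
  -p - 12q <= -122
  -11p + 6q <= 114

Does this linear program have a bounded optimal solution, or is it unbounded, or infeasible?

bounded optimum

Feasible corners and W = -p + 12q:
  (1066/155, 1487/155) → W = 16778/155
  (-106/23, 728/69) → W = 3018/23
The feasible region has finitely many vertices and no improving ray; the minimum is 16778/155 at (1066/155, 1487/155).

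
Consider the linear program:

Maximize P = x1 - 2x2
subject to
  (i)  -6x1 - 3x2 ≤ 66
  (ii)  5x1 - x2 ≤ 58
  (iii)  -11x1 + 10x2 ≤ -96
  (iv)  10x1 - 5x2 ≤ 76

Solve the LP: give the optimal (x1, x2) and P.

x1 = -17/10, x2 = -93/5, maximum P = 71/2

Extreme points and P = x1 - 2x2:
  (-4, -14) → P = 24
  (-17/10, -93/5) → P = 71/2
  (56/9, -124/45) → P = 176/15

The optimum lies where -6x1 - 3x2 = 66 and 10x1 - 5x2 = 76.
Solving simultaneously gives x1 = -17/10, x2 = -93/5.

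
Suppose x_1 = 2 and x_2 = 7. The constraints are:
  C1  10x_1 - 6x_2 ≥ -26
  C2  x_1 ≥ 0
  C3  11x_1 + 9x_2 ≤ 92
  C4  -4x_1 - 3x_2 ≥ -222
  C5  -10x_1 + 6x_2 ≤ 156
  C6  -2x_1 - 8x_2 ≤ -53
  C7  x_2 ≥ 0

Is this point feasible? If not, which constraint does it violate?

C1: -22 ≥ -26 ✓
C2: 2 ≥ 0 ✓
C3: 85 ≤ 92 ✓
C4: -29 ≥ -222 ✓
C5: 22 ≤ 156 ✓
C6: -60 ≤ -53 ✓
C7: 7 ≥ 0 ✓

feasible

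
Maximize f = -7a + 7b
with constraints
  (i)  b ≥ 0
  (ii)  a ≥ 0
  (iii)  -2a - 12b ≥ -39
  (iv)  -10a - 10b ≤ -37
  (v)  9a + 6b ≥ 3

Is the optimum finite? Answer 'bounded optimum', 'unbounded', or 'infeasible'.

bounded optimum

Extreme points and f = -7a + 7b:
  (39/2, 0) → f = -273/2
  (37/10, 0) → f = -259/10
  (27/50, 79/25) → f = 917/50
The feasible region has finitely many vertices and no improving ray; the maximum is 917/50 at (27/50, 79/25).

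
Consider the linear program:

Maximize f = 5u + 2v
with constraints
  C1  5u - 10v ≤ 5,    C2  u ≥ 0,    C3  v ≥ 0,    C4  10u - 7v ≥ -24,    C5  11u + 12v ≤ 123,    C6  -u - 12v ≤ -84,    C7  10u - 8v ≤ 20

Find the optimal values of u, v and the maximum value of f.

u = 39/10, v = 267/40, maximum f = 657/20

Vertices and f = 5u + 2v:
  (573/197, 1494/197) → f = 5853/197
  (300/127, 864/127) → f = 3228/127
  (39/10, 267/40) → f = 657/20

At the optimal vertex, 11u + 12v = 123 and -u - 12v = -84.
Solving simultaneously gives u = 39/10, v = 267/40.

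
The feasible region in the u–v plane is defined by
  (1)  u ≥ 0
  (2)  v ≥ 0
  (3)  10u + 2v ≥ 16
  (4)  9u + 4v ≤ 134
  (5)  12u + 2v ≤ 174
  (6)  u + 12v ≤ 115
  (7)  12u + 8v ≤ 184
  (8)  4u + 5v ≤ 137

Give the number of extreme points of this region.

Intersecting each pair of boundary lines and keeping only the points that satisfy every inequality leaves:
  (0, 8)
  (0, 115/12)
  (8/5, 0)
  (29/2, 0)
  (214/15, 7/5)
  (14, 2)
  (161/17, 299/34)

7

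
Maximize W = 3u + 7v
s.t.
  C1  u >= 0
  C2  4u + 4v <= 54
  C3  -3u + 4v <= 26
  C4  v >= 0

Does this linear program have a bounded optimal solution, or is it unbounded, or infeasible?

Feasible corners and W = 3u + 7v:
  (0, 13/2) → W = 91/2
  (0, 0) → W = 0
  (4, 19/2) → W = 157/2
  (27/2, 0) → W = 81/2
The feasible region has finitely many vertices and no improving ray; the maximum is 157/2 at (4, 19/2).

bounded optimum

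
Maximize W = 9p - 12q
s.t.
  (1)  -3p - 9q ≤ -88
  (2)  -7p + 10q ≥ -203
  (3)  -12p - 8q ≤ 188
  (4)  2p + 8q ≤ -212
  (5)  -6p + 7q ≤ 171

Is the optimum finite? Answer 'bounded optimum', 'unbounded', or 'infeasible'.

infeasible

The boundaries -3p - 9q = -88 and -7p + 10q = -203 meet at (2707/93, 7/93), but that point violates 2p + 8q ≤ -212. Every candidate vertex is excluded by some other constraint, so the feasible region is empty.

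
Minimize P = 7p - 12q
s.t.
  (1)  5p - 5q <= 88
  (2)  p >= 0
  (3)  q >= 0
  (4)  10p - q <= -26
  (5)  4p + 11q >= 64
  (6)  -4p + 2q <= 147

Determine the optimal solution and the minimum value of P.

Corner points and P = 7p - 12q:
  (0, 26) → P = -312
  (0, 147/2) → P = -882
  (95/16, 683/8) → P = -15727/16

The binding constraints are 10p - q = -26 and -4p + 2q = 147.
Solving simultaneously gives p = 95/16, q = 683/8.

p = 95/16, q = 683/8, minimum P = -15727/16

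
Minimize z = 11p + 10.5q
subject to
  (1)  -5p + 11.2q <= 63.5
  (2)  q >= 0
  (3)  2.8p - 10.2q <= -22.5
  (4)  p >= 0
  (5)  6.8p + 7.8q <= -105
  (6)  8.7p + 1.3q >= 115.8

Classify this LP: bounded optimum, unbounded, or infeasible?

The boundaries -5p + 11.2q = 63.5 and 8.7p + 1.3q = 115.8 meet at (121441/10394, 113145/10394), but that point violates 6.8p + 7.8q ≤ -105. Every candidate vertex is excluded by some other constraint, so the feasible region is empty.

infeasible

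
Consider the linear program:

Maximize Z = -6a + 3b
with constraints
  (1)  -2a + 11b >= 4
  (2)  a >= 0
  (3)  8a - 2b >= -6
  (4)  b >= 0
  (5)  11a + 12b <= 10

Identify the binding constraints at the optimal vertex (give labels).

(2) and (5)

Vertices and Z = -6a + 3b:
  (0, 4/11) → Z = 12/11
  (62/145, 64/145) → Z = -36/29
  (0, 5/6) → Z = 5/2

The maximum is at (0, 5/6). Substituting into each constraint, equality holds for (2) and (5); the remaining constraints have slack.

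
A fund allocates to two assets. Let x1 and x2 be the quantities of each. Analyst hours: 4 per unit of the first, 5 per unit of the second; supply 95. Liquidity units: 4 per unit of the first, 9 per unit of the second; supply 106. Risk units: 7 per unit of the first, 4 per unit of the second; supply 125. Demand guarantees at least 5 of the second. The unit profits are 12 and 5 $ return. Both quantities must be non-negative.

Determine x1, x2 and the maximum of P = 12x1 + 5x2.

x1 = 15, x2 = 5, maximum P = 205

Corner points and P = 12x1 + 5x2:
  (0, 106/9) → P = 530/9
  (0, 5) → P = 25
  (701/47, 242/47) → P = 9622/47
  (15, 5) → P = 205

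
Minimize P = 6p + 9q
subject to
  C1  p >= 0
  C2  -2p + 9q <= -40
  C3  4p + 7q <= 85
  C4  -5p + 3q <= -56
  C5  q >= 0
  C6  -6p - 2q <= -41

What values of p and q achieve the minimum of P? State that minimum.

p = 20, q = 0, minimum P = 120

Feasible corners and P = 6p + 9q:
  (209/10, 1/5) → P = 636/5
  (20, 0) → P = 120
  (85/4, 0) → P = 255/2

At the optimal vertex, -2p + 9q = -40 and q = 0.
Solving simultaneously gives p = 20, q = 0.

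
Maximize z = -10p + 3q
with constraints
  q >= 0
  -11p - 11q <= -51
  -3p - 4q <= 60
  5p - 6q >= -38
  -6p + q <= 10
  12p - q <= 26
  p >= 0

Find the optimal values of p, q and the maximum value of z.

p = 0, q = 19/3, maximum z = 19

Corner points and z = -10p + 3q:
  (337/143, 326/143) → z = -184/11
  (0, 51/11) → z = 153/11
  (194/67, 586/67) → z = -182/67
  (0, 19/3) → z = 19

The optimum lies where 5p - 6q = -38 and p = 0.
Solving simultaneously gives p = 0, q = 19/3.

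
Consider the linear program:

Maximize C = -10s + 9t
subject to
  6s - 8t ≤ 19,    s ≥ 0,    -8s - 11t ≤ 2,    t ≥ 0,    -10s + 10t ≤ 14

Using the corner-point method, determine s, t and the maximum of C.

Corner points and C = -10s + 9t:
  (19/6, 0) → C = -95/3
  (0, 0) → C = 0
  (0, 7/5) → C = 63/5
The feasible region is unbounded (it extends along (1, 1), (4, 3)), but C strictly decreases along every unbounded feasible direction, so there is no improving ray and the maximum is attained at a vertex.

s = 0, t = 7/5, maximum C = 63/5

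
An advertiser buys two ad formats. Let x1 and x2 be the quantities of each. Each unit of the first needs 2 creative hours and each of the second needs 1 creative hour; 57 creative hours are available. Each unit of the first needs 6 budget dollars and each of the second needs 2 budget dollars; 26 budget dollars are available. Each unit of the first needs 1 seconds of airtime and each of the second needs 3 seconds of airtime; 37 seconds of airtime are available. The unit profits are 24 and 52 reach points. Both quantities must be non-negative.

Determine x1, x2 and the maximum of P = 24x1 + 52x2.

Feasible corners and P = 24x1 + 52x2:
  (0, 0) → P = 0
  (0, 37/3) → P = 1924/3
  (13/3, 0) → P = 104
  (1/4, 49/4) → P = 643

The binding constraints are 6x1 + 2x2 = 26 and x1 + 3x2 = 37.
Solving simultaneously gives x1 = 1/4, x2 = 49/4.

x1 = 1/4, x2 = 49/4, maximum P = 643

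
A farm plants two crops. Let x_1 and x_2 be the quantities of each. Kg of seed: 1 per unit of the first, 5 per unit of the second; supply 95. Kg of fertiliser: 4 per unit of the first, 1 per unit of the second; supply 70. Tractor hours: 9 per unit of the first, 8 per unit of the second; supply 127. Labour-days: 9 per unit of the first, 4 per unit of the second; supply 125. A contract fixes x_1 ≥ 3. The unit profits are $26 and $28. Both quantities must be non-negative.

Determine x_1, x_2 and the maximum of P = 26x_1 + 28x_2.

x_1 = 3, x_2 = 25/2, maximum P = 428

Feasible corners and P = 26x_1 + 28x_2:
  (125/9, 0) → P = 3250/9
  (3, 0) → P = 78
  (41/3, 1/2) → P = 1108/3
  (3, 25/2) → P = 428

The binding constraints are 9x_1 + 8x_2 = 127 and x_1 = 3.
Solving simultaneously gives x_1 = 3, x_2 = 25/2.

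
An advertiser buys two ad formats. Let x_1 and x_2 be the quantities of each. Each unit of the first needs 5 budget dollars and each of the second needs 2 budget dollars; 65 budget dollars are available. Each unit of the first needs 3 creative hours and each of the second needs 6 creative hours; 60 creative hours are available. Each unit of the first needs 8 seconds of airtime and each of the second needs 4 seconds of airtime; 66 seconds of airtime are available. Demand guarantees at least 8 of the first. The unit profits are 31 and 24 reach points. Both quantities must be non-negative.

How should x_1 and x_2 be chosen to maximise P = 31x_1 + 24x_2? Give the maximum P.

x_1 = 8, x_2 = 1/2, maximum P = 260

The binding constraints are 8x_1 + 4x_2 = 66 and x_1 = 8.
Solving simultaneously gives x_1 = 8, x_2 = 1/2.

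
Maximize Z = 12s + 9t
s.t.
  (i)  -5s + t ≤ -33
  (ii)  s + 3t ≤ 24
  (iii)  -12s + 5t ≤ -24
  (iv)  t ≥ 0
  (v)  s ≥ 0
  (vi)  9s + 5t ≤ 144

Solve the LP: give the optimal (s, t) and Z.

s = 156/11, t = 36/11, maximum Z = 2196/11

Vertices and Z = 12s + 9t:
  (123/16, 87/16) → Z = 2259/16
  (33/5, 0) → Z = 396/5
  (156/11, 36/11) → Z = 2196/11
  (16, 0) → Z = 192

At the optimal vertex, s + 3t = 24 and 9s + 5t = 144.
Solving simultaneously gives s = 156/11, t = 36/11.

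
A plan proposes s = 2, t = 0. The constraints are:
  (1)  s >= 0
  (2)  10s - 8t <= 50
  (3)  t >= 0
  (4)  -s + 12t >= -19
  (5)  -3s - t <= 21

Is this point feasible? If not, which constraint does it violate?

(1): 2 ≥ 0 ✓
(2): 20 ≤ 50 ✓
(3): 0 ≥ 0 ✓
(4): -2 ≥ -19 ✓
(5): -6 ≤ 21 ✓

feasible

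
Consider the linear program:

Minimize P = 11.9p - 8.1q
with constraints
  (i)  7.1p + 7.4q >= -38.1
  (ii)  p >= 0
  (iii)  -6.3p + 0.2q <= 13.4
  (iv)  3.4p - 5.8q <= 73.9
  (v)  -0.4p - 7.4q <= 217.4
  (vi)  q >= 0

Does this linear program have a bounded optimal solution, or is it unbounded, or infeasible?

From the feasible point (0, 67), moving in the direction (0.2, 6.3) keeps every constraint satisfied while P decreases without bound.

unbounded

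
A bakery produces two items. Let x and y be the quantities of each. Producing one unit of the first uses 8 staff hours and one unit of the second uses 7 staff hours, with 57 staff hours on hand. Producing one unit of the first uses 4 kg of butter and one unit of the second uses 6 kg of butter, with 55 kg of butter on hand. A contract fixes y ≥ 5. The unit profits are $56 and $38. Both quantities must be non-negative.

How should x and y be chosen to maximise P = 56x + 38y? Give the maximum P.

x = 11/4, y = 5, maximum P = 344

Corner points and P = 56x + 38y:
  (0, 57/7) → P = 2166/7
  (0, 5) → P = 190
  (11/4, 5) → P = 344

The binding constraints are 8x + 7y = 57 and y = 5.
Solving simultaneously gives x = 11/4, y = 5.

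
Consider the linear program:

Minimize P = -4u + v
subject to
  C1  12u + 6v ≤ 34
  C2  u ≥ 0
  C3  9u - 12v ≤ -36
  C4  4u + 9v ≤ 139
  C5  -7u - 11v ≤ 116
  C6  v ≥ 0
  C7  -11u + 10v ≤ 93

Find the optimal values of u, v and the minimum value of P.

u = 32/33, v = 41/11, minimum P = -5/33

Vertices and P = -4u + v:
  (0, 17/3) → P = 17/3
  (32/33, 41/11) → P = -5/33
  (0, 3) → P = 3

The binding constraints are 12u + 6v = 34 and 9u - 12v = -36.
Solving simultaneously gives u = 32/33, v = 41/11.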